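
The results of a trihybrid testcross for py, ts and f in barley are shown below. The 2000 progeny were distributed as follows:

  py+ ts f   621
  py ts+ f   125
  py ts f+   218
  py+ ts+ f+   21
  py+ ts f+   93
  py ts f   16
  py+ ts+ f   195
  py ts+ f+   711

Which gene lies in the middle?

py

The two most frequent reciprocal classes, py+ ts f and py ts+ f+, are the parental types, so the F1 was py+ ts f / py ts+ f+.
The two rarest classes, py ts f and py+ ts+ f+, are the double crossovers. Comparing them with the parentals, only the py allele has switched, so py is the middle locus and the order is ts – py – f.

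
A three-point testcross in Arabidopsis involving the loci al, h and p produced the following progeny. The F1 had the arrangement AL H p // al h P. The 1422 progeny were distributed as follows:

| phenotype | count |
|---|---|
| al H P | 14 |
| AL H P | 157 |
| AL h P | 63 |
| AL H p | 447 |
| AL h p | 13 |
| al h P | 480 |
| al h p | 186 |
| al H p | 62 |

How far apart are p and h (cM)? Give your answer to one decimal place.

The two rarest classes, AL h p and al H P, are the double crossovers. Comparing them with the parentals, only the h allele has switched, so h is the middle locus and the order is p – h – al.
Crossovers in the p–h interval produce the single-crossover classes AL H P and al h p (157 + 186 = 343) plus the double crossovers (27).
RF(p–h) = (343 + 27) / 1422 = 370/1422 = 0.2602 → 26.0 cM.

26.0 cM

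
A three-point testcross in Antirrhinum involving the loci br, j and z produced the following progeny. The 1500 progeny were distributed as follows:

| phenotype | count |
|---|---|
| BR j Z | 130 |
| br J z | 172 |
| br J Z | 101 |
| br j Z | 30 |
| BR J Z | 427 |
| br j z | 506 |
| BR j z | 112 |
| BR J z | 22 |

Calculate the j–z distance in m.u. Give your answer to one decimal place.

23.6 m.u.

The two most frequent reciprocal classes, BR J Z and br j z, are the parental types, so the F1 was BR J Z / br j z.
The two rarest classes, BR J z and br j Z, are the double crossovers. Comparing them with the parentals, only the z allele has switched, so z is the middle locus and the order is j – z – br.
Crossovers in the j–z interval produce the single-crossover classes BR j Z and br J z (130 + 172 = 302) plus the double crossovers (52).
RF(j–z) = (302 + 52) / 1500 = 354/1500 = 0.2360 → 23.6 m.u.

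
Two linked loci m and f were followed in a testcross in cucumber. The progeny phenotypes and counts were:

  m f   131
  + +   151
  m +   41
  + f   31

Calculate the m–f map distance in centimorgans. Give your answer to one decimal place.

20.3 centimorgans

The two most frequent classes, + + (151) and m f (131), are the parental types, so the F1 was + + / m f.
The recombinant classes are + f and m +: 31 + 41 = 72.
Recombination frequency = 72/354 = 0.2034 ≈ 20.3%, i.e. 20.3 centimorgans.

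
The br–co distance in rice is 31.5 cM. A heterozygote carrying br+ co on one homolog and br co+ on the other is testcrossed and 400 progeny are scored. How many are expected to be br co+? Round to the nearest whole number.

A map distance of 31.5 cM corresponds to a recombination frequency of 0.315.
The F1 is br+ co / br co+, so br co+ is a parental gamete class with expected frequency (1 − r)/2 = 0.685/2 = 0.3425.
Expected number = 0.3425 × 400 = 137.00 ≈ 137.

137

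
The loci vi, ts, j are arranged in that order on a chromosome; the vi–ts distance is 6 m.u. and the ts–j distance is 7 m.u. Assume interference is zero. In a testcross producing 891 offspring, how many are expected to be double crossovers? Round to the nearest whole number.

4

Map distances give recombination frequencies of 0.060 and 0.070 for the two intervals.
With no interference, expected double-crossover frequency = 0.060 × 0.070 = 0.00420.
Expected number = 0.00420 × 891 = 3.74 ≈ 4.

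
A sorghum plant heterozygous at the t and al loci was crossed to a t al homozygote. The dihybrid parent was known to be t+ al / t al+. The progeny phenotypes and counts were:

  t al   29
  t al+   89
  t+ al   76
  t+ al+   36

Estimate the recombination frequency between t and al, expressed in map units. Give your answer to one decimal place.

28.3 map units

The recombinant classes are t+ al+ and t al: 36 + 29 = 65.
Recombination frequency = 65/230 = 0.2826 ≈ 28.3%, i.e. 28.3 map units.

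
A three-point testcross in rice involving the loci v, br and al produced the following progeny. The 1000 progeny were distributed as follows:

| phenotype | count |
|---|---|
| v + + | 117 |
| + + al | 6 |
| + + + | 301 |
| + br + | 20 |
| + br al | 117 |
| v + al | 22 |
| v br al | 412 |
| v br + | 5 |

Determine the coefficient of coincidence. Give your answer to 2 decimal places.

0.85

The two most frequent reciprocal classes, v br al and + + +, are the parental types, so the F1 was v br al / + + +.
The two rarest classes, v br + and + + al, are the double crossovers. Comparing them with the parentals, only the al allele has switched, so al is the middle locus and the order is br – al – v.
br–al: (42 + 11)/1000 = 0.0530; al–v: (234 + 11)/1000 = 0.2450.
Expected DCO frequency = 0.0530 × 0.2450 ≈ 0.01299; observed = 11/1000 ≈ 0.01100.
Coefficient of coincidence = 0.01100/0.01299 ≈ 0.85.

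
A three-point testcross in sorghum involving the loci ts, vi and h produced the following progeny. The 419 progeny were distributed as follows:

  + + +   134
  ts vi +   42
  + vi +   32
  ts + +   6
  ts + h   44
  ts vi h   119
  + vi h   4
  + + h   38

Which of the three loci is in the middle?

The two most frequent reciprocal classes, ts vi h and + + +, are the parental types, so the F1 was ts vi h / + + +.
The two rarest classes, + vi h and ts + +, are the double crossovers. Comparing them with the parentals, only the ts allele has switched, so ts is the middle locus and the order is h – ts – vi.

ts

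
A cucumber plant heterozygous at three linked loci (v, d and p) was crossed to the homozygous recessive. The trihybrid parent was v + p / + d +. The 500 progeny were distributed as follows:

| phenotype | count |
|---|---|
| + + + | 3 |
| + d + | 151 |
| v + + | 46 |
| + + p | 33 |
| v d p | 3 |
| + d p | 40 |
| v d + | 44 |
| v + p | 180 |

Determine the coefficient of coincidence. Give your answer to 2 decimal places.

0.39

The two rarest classes, v d p and + + +, are the double crossovers. Comparing them with the parentals, only the d allele has switched, so d is the middle locus and the order is v – d – p.
v–d: (77 + 6)/500 = 0.1660; d–p: (86 + 6)/500 = 0.1840.
Expected DCO frequency = 0.1660 × 0.1840 ≈ 0.03054; observed = 6/500 ≈ 0.01200.
Coefficient of coincidence = 0.01200/0.03054 ≈ 0.39.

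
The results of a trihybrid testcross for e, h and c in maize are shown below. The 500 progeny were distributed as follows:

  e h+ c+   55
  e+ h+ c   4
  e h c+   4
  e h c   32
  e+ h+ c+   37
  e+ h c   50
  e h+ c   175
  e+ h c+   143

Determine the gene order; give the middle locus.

e

The two most frequent reciprocal classes, e h+ c and e+ h c+, are the parental types, so the F1 was e h+ c / e+ h c+.
The two rarest classes, e+ h+ c and e h c+, are the double crossovers. Comparing them with the parentals, only the e allele has switched, so e is the middle locus and the order is h – e – c.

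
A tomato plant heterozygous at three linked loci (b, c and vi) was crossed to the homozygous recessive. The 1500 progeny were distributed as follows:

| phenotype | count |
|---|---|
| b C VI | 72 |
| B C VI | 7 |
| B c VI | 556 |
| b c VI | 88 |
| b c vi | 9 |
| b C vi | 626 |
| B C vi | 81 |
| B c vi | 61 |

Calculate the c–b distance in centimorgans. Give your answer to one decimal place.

12.3 centimorgans

The two most frequent reciprocal classes, B c VI and b C vi, are the parental types, so the F1 was B c VI / b C vi.
The two rarest classes, B C VI and b c vi, are the double crossovers. Comparing them with the parentals, only the c allele has switched, so c is the middle locus and the order is vi – c – b.
Crossovers in the c–b interval produce the single-crossover classes b c VI and B C vi (88 + 81 = 169) plus the double crossovers (16).
RF(c–b) = (169 + 16) / 1500 = 185/1500 = 0.1233 → 12.3 centimorgans.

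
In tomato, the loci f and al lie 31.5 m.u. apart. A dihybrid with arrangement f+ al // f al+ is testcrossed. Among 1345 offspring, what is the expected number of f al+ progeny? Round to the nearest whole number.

461

A map distance of 31.5 m.u. corresponds to a recombination frequency of 0.315.
The F1 is f+ al / f al+, so f al+ is a parental gamete class with expected frequency (1 − r)/2 = 0.685/2 = 0.3425.
Expected number = 0.3425 × 1345 = 460.66 ≈ 461.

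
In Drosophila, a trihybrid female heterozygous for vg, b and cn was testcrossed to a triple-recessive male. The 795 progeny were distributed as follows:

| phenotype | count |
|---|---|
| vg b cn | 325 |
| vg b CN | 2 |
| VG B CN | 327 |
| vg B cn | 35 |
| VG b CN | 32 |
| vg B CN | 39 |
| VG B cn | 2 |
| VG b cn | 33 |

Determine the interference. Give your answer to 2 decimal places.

0.41

The two most frequent reciprocal classes, vg b cn and VG B CN, are the parental types, so the F1 was vg b cn / VG B CN.
The two rarest classes, vg b CN and VG B cn, are the double crossovers. Comparing them with the parentals, only the cn allele has switched, so cn is the middle locus and the order is b – cn – vg.
b–cn: (67 + 4)/795 = 0.0893; cn–vg: (72 + 4)/795 = 0.0956.
Expected DCO frequency = 0.0893 × 0.0956 ≈ 0.00854; observed = 4/795 ≈ 0.00503.
Coefficient of coincidence = 0.00503/0.00854 ≈ 0.59; interference = 1 − 0.59 = 0.41.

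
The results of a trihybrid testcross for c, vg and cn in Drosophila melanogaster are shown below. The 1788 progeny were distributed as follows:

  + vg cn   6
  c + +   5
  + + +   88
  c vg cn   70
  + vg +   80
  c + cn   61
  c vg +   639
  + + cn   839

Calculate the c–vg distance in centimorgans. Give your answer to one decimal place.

The two most frequent reciprocal classes, + + cn and c vg +, are the parental types, so the F1 was + + cn / c vg +.
The two rarest classes, + vg cn and c + +, are the double crossovers. Comparing them with the parentals, only the vg allele has switched, so vg is the middle locus and the order is c – vg – cn.
Crossovers in the c–vg interval produce the single-crossover classes c + cn and + vg + (61 + 80 = 141) plus the double crossovers (11).
RF(c–vg) = (141 + 11) / 1788 = 152/1788 = 0.0850 → 8.5 centimorgans.

8.5 centimorgans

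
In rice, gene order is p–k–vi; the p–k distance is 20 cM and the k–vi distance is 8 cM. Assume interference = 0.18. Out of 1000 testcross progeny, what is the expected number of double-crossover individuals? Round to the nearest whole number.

13

Map distances give recombination frequencies of 0.200 and 0.080 for the two intervals.
With interference 0.18 (so coincidence = 0.82), expected double-crossover frequency = 0.200 × 0.080 × 0.82 = 0.01312.
Expected number = 0.01312 × 1000 = 13.12 ≈ 13.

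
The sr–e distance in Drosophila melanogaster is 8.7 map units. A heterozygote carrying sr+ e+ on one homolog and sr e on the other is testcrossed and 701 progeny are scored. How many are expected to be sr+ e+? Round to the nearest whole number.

A map distance of 8.7 map units corresponds to a recombination frequency of 0.087.
The F1 is sr+ e+ / sr e, so sr+ e+ is a parental gamete class with expected frequency (1 − r)/2 = 0.913/2 = 0.4565.
Expected number = 0.4565 × 701 = 320.01 ≈ 320.

320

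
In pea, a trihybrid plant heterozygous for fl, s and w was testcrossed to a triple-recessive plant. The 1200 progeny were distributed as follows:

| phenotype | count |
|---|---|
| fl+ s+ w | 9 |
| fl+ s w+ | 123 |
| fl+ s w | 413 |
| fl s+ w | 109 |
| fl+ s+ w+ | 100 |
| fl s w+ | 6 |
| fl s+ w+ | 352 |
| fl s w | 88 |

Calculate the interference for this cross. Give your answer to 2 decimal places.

The two most frequent reciprocal classes, fl s+ w+ and fl+ s w, are the parental types, so the F1 was fl s+ w+ / fl+ s w.
The two rarest classes, fl s w+ and fl+ s+ w, are the double crossovers. Comparing them with the parentals, only the s allele has switched, so s is the middle locus and the order is w – s – fl.
w–s: (232 + 15)/1200 = 0.2058; s–fl: (188 + 15)/1200 = 0.1692.
Expected DCO frequency = 0.2058 × 0.1692 ≈ 0.03482; observed = 15/1200 ≈ 0.01250.
Coefficient of coincidence = 0.01250/0.03482 ≈ 0.36; interference = 1 − 0.36 = 0.64.

0.64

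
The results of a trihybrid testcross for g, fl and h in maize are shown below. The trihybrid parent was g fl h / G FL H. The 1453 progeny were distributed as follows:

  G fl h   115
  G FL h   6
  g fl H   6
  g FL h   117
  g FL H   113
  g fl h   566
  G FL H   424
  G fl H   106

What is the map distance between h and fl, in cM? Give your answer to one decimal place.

The two rarest classes, g fl H and G FL h, are the double crossovers. Comparing them with the parentals, only the h allele has switched, so h is the middle locus and the order is g – h – fl.
Crossovers in the h–fl interval produce the single-crossover classes g FL h and G fl H (117 + 106 = 223) plus the double crossovers (12).
RF(h–fl) = (223 + 12) / 1453 = 235/1453 = 0.1617 → 16.2 cM.

16.2 cM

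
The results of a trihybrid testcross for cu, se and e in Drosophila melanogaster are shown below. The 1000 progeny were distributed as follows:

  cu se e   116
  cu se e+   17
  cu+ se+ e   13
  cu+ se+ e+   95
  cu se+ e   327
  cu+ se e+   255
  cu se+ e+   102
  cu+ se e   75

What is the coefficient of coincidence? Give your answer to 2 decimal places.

The two most frequent reciprocal classes, cu+ se e+ and cu se+ e, are the parental types, so the F1 was cu+ se e+ / cu se+ e.
The two rarest classes, cu se e+ and cu+ se+ e, are the double crossovers. Comparing them with the parentals, only the cu allele has switched, so cu is the middle locus and the order is e – cu – se.
e–cu: (177 + 30)/1000 = 0.2070; cu–se: (211 + 30)/1000 = 0.2410.
Expected DCO frequency = 0.2070 × 0.2410 ≈ 0.04989; observed = 30/1000 ≈ 0.03000.
Coefficient of coincidence = 0.03000/0.04989 ≈ 0.60.

0.60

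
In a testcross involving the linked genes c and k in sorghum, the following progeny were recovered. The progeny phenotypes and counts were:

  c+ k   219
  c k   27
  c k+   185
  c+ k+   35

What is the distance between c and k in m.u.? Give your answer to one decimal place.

The two most frequent classes, c+ k (219) and c k+ (185), are the parental types, so the F1 was c+ k / c k+.
The recombinant classes are c+ k+ and c k: 35 + 27 = 62.
Recombination frequency = 62/466 = 0.1330 ≈ 13.3%, i.e. 13.3 m.u.

13.3 m.u.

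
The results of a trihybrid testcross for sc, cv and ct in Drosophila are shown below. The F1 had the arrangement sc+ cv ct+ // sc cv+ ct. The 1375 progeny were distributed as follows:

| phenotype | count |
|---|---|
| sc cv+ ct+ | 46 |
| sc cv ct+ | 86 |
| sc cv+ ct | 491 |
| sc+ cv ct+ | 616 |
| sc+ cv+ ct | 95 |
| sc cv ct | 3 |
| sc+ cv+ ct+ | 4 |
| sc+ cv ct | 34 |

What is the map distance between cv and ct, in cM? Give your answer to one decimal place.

The two rarest classes, sc+ cv+ ct+ and sc cv ct, are the double crossovers. Comparing them with the parentals, only the cv allele has switched, so cv is the middle locus and the order is sc – cv – ct.
Crossovers in the cv–ct interval produce the single-crossover classes sc+ cv ct and sc cv+ ct+ (34 + 46 = 80) plus the double crossovers (7).
RF(cv–ct) = (80 + 7) / 1375 = 87/1375 = 0.0633 → 6.3 cM.

6.3 cM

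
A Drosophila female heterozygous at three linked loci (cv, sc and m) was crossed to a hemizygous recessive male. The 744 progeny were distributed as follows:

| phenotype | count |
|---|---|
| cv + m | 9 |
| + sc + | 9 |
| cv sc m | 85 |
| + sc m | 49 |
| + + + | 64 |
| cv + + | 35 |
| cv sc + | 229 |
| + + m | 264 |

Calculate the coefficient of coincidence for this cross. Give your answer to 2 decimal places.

The two most frequent reciprocal classes, + + m and cv sc +, are the parental types, so the F1 was + + m / cv sc +.
The two rarest classes, cv + m and + sc +, are the double crossovers. Comparing them with the parentals, only the cv allele has switched, so cv is the middle locus and the order is sc – cv – m.
sc–cv: (84 + 18)/744 = 0.1371; cv–m: (149 + 18)/744 = 0.2245.
Expected DCO frequency = 0.1371 × 0.2245 ≈ 0.03078; observed = 18/744 ≈ 0.02419.
Coefficient of coincidence = 0.02419/0.03078 ≈ 0.79.

0.79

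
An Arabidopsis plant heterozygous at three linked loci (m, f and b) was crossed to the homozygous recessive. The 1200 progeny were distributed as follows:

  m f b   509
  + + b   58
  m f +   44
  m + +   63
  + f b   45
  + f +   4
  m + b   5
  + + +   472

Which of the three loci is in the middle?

The two most frequent reciprocal classes, m f b and + + +, are the parental types, so the F1 was m f b / + + +.
The two rarest classes, m + b and + f +, are the double crossovers. Comparing them with the parentals, only the f allele has switched, so f is the middle locus and the order is m – f – b.

f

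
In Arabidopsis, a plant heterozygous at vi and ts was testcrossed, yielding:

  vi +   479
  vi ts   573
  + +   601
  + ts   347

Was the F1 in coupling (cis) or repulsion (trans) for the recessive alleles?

cis

The two most frequent classes are + + (601) and vi ts (573); these are the parental (non-recombinant) types.
So the F1 carried + + on one chromosome and vi ts on the other — the recessive alleles are on the same chromosome (cis / coupling).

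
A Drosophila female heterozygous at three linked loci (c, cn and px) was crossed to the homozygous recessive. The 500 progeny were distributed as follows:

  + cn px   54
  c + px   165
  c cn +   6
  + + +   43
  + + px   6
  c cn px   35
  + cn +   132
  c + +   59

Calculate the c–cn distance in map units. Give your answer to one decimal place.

The two most frequent reciprocal classes, + cn + and c + px, are the parental types, so the F1 was + cn + / c + px.
The two rarest classes, c cn + and + + px, are the double crossovers. Comparing them with the parentals, only the c allele has switched, so c is the middle locus and the order is cn – c – px.
Crossovers in the cn–c interval produce the single-crossover classes + + + and c cn px (43 + 35 = 78) plus the double crossovers (12).
RF(cn–c) = (78 + 12) / 500 = 90/500 = 0.1800 → 18.0 map units.

18.0 map units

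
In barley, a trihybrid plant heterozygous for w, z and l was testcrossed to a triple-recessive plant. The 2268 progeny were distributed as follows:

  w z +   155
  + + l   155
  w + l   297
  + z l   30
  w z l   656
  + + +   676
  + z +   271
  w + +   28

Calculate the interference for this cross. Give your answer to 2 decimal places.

The two most frequent reciprocal classes, + + + and w z l, are the parental types, so the F1 was + + + / w z l.
The two rarest classes, w + + and + z l, are the double crossovers. Comparing them with the parentals, only the w allele has switched, so w is the middle locus and the order is z – w – l.
z–w: (568 + 58)/2268 = 0.2760; w–l: (310 + 58)/2268 = 0.1623.
Expected DCO frequency = 0.2760 × 0.1623 ≈ 0.04479; observed = 58/2268 ≈ 0.02557.
Coefficient of coincidence = 0.02557/0.04479 ≈ 0.57; interference = 1 − 0.57 = 0.43.

0.43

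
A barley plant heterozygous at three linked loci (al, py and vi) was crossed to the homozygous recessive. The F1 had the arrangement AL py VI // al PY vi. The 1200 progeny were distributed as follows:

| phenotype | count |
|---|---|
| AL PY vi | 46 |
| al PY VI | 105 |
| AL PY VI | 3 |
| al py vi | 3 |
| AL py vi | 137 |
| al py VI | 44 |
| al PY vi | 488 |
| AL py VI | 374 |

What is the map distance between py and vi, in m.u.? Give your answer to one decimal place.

The two rarest classes, AL PY VI and al py vi, are the double crossovers. Comparing them with the parentals, only the py allele has switched, so py is the middle locus and the order is vi – py – al.
Crossovers in the vi–py interval produce the single-crossover classes AL py vi and al PY VI (137 + 105 = 242) plus the double crossovers (6).
RF(vi–py) = (242 + 6) / 1200 = 248/1200 = 0.2067 → 20.7 m.u.

20.7 m.u.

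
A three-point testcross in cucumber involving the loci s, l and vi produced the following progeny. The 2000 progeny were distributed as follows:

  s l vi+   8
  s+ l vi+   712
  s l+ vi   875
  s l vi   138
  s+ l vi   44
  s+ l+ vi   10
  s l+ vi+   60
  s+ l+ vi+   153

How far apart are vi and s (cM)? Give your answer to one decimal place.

The two most frequent reciprocal classes, s+ l vi+ and s l+ vi, are the parental types, so the F1 was s+ l vi+ / s l+ vi.
The two rarest classes, s l vi+ and s+ l+ vi, are the double crossovers. Comparing them with the parentals, only the s allele has switched, so s is the middle locus and the order is l – s – vi.
Crossovers in the s–vi interval produce the single-crossover classes s+ l vi and s l+ vi+ (44 + 60 = 104) plus the double crossovers (18).
RF(s–vi) = (104 + 18) / 2000 = 122/2000 = 0.0610 → 6.1 cM.

6.1 cM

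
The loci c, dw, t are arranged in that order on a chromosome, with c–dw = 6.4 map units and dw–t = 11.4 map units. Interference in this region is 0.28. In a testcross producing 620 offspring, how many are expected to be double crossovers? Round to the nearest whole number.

Map distances give recombination frequencies of 0.064 and 0.114 for the two intervals.
With interference 0.28 (so coincidence = 0.72), expected double-crossover frequency = 0.064 × 0.114 × 0.72 = 0.00525.
Expected number = 0.00525 × 620 = 3.26 ≈ 3.

3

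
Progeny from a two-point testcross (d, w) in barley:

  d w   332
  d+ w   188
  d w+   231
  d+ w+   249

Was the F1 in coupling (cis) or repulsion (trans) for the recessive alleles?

cis

The two most frequent classes are d+ w+ (249) and d w (332); these are the parental (non-recombinant) types.
So the F1 carried d+ w+ on one chromosome and d w on the other — the recessive alleles are on the same chromosome (cis / coupling).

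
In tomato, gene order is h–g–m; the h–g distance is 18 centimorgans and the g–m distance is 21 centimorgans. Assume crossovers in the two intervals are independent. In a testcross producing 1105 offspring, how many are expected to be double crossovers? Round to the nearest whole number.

Map distances give recombination frequencies of 0.180 and 0.210 for the two intervals.
With no interference, expected double-crossover frequency = 0.180 × 0.210 = 0.03780.
Expected number = 0.03780 × 1105 = 41.77 ≈ 42.

42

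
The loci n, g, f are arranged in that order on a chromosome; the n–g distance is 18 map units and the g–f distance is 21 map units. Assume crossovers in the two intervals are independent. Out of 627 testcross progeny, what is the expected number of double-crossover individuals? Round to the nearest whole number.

24

Map distances give recombination frequencies of 0.180 and 0.210 for the two intervals.
With no interference, expected double-crossover frequency = 0.180 × 0.210 = 0.03780.
Expected number = 0.03780 × 627 = 23.70 ≈ 24.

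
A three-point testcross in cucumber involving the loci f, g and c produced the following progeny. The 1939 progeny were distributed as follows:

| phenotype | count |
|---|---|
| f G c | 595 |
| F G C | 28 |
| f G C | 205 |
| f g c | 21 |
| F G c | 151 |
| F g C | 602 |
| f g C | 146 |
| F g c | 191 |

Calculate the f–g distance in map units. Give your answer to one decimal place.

17.8 map units

The two most frequent reciprocal classes, f G c and F g C, are the parental types, so the F1 was f G c / F g C.
The two rarest classes, f g c and F G C, are the double crossovers. Comparing them with the parentals, only the g allele has switched, so g is the middle locus and the order is c – g – f.
Crossovers in the g–f interval produce the single-crossover classes F G c and f g C (151 + 146 = 297) plus the double crossovers (49).
RF(g–f) = (297 + 49) / 1939 = 346/1939 = 0.1784 → 17.8 map units.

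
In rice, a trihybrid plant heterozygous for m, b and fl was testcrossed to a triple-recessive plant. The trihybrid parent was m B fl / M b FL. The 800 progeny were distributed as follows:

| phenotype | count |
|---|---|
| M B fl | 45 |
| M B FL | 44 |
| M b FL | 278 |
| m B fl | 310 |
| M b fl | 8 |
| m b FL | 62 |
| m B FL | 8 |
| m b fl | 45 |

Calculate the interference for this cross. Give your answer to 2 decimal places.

The two rarest classes, m B FL and M b fl, are the double crossovers. Comparing them with the parentals, only the fl allele has switched, so fl is the middle locus and the order is b – fl – m.
b–fl: (89 + 16)/800 = 0.1313; fl–m: (107 + 16)/800 = 0.1537.
Expected DCO frequency = 0.1313 × 0.1537 ≈ 0.02018; observed = 16/800 ≈ 0.02000.
Coefficient of coincidence = 0.02000/0.02018 ≈ 0.99; interference = 1 − 0.99 = 0.01.

0.01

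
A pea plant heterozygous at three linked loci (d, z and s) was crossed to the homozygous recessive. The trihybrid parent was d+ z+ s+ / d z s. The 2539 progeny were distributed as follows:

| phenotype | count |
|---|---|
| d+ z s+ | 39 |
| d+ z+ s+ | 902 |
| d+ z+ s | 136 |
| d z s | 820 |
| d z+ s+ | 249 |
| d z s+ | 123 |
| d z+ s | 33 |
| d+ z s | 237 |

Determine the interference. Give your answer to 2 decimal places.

The two rarest classes, d+ z s+ and d z+ s, are the double crossovers. Comparing them with the parentals, only the z allele has switched, so z is the middle locus and the order is s – z – d.
s–z: (259 + 72)/2539 = 0.1304; z–d: (486 + 72)/2539 = 0.2198.
Expected DCO frequency = 0.1304 × 0.2198 ≈ 0.02866; observed = 72/2539 ≈ 0.02836.
Coefficient of coincidence = 0.02836/0.02866 ≈ 0.99; interference = 1 − 0.99 = 0.01.

0.01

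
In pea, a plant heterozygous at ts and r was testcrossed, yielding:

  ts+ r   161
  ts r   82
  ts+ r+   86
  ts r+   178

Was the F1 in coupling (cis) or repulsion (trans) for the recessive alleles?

trans

The two most frequent classes are ts+ r (161) and ts r+ (178); these are the parental (non-recombinant) types.
So the F1 carried ts+ r on one chromosome and ts r+ on the other — the recessive alleles are on opposite chromosomes (trans / repulsion).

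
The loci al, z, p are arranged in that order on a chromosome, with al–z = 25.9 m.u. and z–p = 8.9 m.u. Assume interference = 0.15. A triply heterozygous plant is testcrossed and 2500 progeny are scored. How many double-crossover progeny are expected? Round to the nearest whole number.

49

Map distances give recombination frequencies of 0.259 and 0.089 for the two intervals.
With interference 0.15 (so coincidence = 0.85), expected double-crossover frequency = 0.259 × 0.089 × 0.85 = 0.01959.
Expected number = 0.01959 × 2500 = 48.98 ≈ 49.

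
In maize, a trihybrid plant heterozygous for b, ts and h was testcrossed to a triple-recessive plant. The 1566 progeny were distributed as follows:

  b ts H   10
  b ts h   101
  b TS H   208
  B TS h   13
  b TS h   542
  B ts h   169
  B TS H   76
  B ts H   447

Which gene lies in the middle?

The two most frequent reciprocal classes, B ts H and b TS h, are the parental types, so the F1 was B ts H / b TS h.
The two rarest classes, b ts H and B TS h, are the double crossovers. Comparing them with the parentals, only the b allele has switched, so b is the middle locus and the order is h – b – ts.

b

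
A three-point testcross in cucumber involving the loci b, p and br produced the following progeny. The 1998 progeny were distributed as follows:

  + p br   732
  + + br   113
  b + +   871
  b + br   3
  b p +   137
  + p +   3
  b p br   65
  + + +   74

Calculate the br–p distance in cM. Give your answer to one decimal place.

The two most frequent reciprocal classes, + p br and b + +, are the parental types, so the F1 was + p br / b + +.
The two rarest classes, + p + and b + br, are the double crossovers. Comparing them with the parentals, only the br allele has switched, so br is the middle locus and the order is b – br – p.
Crossovers in the br–p interval produce the single-crossover classes + + br and b p + (113 + 137 = 250) plus the double crossovers (6).
RF(br–p) = (250 + 6) / 1998 = 256/1998 = 0.1281 → 12.8 cM.

12.8 cM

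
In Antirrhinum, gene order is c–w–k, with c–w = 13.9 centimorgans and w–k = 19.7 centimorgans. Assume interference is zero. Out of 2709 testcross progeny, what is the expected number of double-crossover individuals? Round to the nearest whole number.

Map distances give recombination frequencies of 0.139 and 0.197 for the two intervals.
With no interference, expected double-crossover frequency = 0.139 × 0.197 = 0.02738.
Expected number = 0.02738 × 2709 = 74.18 ≈ 74.

74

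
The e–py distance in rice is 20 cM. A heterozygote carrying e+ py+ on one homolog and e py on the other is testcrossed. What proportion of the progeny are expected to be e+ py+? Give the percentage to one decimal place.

40.0%

A map distance of 20 cM corresponds to a recombination frequency of 0.200.
The F1 is e+ py+ / e py, so e+ py+ is a parental gamete class with expected frequency (1 − r)/2 = 0.800/2 = 0.4000.
That is 0.4000 = 40.0% of the progeny.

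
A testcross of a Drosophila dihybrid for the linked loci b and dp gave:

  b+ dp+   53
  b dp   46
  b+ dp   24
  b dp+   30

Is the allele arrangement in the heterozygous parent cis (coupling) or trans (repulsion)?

cis

The two most frequent classes are b+ dp+ (53) and b dp (46); these are the parental (non-recombinant) types.
So the F1 carried b+ dp+ on one chromosome and b dp on the other — the recessive alleles are on the same chromosome (cis / coupling).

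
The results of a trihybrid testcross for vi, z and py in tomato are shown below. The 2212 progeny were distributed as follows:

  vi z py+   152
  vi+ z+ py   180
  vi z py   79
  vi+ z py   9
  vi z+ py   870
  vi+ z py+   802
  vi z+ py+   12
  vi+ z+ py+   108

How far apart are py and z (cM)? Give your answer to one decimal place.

9.4 cM

The two most frequent reciprocal classes, vi z+ py and vi+ z py+, are the parental types, so the F1 was vi z+ py / vi+ z py+.
The two rarest classes, vi z+ py+ and vi+ z py, are the double crossovers. Comparing them with the parentals, only the py allele has switched, so py is the middle locus and the order is vi – py – z.
Crossovers in the py–z interval produce the single-crossover classes vi z py and vi+ z+ py+ (79 + 108 = 187) plus the double crossovers (21).
RF(py–z) = (187 + 21) / 2212 = 208/2212 = 0.0940 → 9.4 cM.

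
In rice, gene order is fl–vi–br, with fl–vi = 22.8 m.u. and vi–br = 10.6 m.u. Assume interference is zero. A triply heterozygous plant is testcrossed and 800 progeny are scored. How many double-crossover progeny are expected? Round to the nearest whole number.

Map distances give recombination frequencies of 0.228 and 0.106 for the two intervals.
With no interference, expected double-crossover frequency = 0.228 × 0.106 = 0.02417.
Expected number = 0.02417 × 800 = 19.33 ≈ 19.

19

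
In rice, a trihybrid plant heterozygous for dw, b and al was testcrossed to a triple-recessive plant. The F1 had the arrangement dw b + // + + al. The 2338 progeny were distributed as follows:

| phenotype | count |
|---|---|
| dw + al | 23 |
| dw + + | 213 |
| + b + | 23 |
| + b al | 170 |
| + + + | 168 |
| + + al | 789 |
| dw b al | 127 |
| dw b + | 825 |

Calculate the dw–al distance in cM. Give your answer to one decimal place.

14.6 cM

The two rarest classes, + b + and dw + al, are the double crossovers. Comparing them with the parentals, only the dw allele has switched, so dw is the middle locus and the order is al – dw – b.
Crossovers in the al–dw interval produce the single-crossover classes dw b al and + + + (127 + 168 = 295) plus the double crossovers (46).
RF(al–dw) = (295 + 46) / 2338 = 341/2338 = 0.1459 → 14.6 cM.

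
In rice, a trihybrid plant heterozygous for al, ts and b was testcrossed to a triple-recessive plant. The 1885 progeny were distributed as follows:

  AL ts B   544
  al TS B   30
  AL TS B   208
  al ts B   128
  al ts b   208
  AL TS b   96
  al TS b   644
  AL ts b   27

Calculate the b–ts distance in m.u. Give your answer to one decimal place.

The two most frequent reciprocal classes, AL ts B and al TS b, are the parental types, so the F1 was AL ts B / al TS b.
The two rarest classes, AL ts b and al TS B, are the double crossovers. Comparing them with the parentals, only the b allele has switched, so b is the middle locus and the order is ts – b – al.
Crossovers in the ts–b interval produce the single-crossover classes AL TS B and al ts b (208 + 208 = 416) plus the double crossovers (57).
RF(ts–b) = (416 + 57) / 1885 = 473/1885 = 0.2509 → 25.1 m.u.

25.1 m.u.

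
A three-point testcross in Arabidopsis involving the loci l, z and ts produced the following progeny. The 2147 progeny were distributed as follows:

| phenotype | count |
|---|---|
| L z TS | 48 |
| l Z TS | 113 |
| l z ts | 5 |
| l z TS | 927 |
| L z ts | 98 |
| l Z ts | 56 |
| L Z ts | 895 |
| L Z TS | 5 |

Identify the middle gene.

ts

The two most frequent reciprocal classes, L Z ts and l z TS, are the parental types, so the F1 was L Z ts / l z TS.
The two rarest classes, L Z TS and l z ts, are the double crossovers. Comparing them with the parentals, only the ts allele has switched, so ts is the middle locus and the order is l – ts – z.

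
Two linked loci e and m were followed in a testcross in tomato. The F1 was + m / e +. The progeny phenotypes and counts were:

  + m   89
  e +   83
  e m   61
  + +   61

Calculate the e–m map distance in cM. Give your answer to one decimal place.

The recombinant classes are + + and e m: 61 + 61 = 122.
Recombination frequency = 122/294 = 0.4150 ≈ 41.5%, i.e. 41.5 cM.

41.5 cM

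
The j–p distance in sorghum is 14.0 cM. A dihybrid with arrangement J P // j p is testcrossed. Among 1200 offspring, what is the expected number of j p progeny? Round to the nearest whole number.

516

A map distance of 14.0 cM corresponds to a recombination frequency of 0.140.
The F1 is J P / j p, so j p is a parental gamete class with expected frequency (1 − r)/2 = 0.860/2 = 0.4300.
Expected number = 0.4300 × 1200 = 516.00 ≈ 516.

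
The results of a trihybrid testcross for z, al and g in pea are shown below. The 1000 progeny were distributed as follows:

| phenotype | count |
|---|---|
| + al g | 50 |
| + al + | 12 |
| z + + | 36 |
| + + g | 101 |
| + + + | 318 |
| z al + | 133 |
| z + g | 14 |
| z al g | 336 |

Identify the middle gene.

The two most frequent reciprocal classes, z al g and + + +, are the parental types, so the F1 was z al g / + + +.
The two rarest classes, z + g and + al +, are the double crossovers. Comparing them with the parentals, only the al allele has switched, so al is the middle locus and the order is z – al – g.

al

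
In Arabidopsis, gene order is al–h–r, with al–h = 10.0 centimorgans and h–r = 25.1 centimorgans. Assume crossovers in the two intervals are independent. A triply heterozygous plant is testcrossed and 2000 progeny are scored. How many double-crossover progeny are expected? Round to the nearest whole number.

Map distances give recombination frequencies of 0.100 and 0.251 for the two intervals.
With no interference, expected double-crossover frequency = 0.100 × 0.251 = 0.02510.
Expected number = 0.02510 × 2000 = 50.20 ≈ 50.

50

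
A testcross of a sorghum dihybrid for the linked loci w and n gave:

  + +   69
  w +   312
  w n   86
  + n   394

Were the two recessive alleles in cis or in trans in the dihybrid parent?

The two most frequent classes are + n (394) and w + (312); these are the parental (non-recombinant) types.
So the F1 carried + n on one chromosome and w + on the other — the recessive alleles are on opposite chromosomes (trans / repulsion).

trans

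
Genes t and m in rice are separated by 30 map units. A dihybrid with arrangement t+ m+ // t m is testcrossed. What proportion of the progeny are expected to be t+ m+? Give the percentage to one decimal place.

35.0%

A map distance of 30 map units corresponds to a recombination frequency of 0.300.
The F1 is t+ m+ / t m, so t+ m+ is a parental gamete class with expected frequency (1 − r)/2 = 0.700/2 = 0.3500.
That is 0.3500 = 35.0% of the progeny.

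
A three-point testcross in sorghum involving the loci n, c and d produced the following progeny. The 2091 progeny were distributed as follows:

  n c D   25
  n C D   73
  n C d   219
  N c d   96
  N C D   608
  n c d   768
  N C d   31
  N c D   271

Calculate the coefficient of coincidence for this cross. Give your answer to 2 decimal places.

The two most frequent reciprocal classes, N C D and n c d, are the parental types, so the F1 was N C D / n c d.
The two rarest classes, N C d and n c D, are the double crossovers. Comparing them with the parentals, only the d allele has switched, so d is the middle locus and the order is c – d – n.
c–d: (490 + 56)/2091 = 0.2611; d–n: (169 + 56)/2091 = 0.1076.
Expected DCO frequency = 0.2611 × 0.1076 ≈ 0.02809; observed = 56/2091 ≈ 0.02678.
Coefficient of coincidence = 0.02678/0.02809 ≈ 0.95.

0.95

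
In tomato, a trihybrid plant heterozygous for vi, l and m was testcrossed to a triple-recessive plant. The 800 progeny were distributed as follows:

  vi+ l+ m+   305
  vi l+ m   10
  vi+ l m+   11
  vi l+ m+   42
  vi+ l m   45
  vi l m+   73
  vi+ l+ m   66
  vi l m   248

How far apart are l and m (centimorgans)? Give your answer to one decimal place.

20.0 centimorgans

The two most frequent reciprocal classes, vi l m and vi+ l+ m+, are the parental types, so the F1 was vi l m / vi+ l+ m+.
The two rarest classes, vi l+ m and vi+ l m+, are the double crossovers. Comparing them with the parentals, only the l allele has switched, so l is the middle locus and the order is vi – l – m.
Crossovers in the l–m interval produce the single-crossover classes vi l m+ and vi+ l+ m (73 + 66 = 139) plus the double crossovers (21).
RF(l–m) = (139 + 21) / 800 = 160/800 = 0.2000 → 20.0 centimorgans.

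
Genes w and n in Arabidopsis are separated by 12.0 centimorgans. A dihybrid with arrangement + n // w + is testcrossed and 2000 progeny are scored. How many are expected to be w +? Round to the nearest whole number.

A map distance of 12.0 centimorgans corresponds to a recombination frequency of 0.120.
The F1 is + n / w +, so w + is a parental gamete class with expected frequency (1 − r)/2 = 0.880/2 = 0.4400.
Expected number = 0.4400 × 2000 = 880.00 ≈ 880.

880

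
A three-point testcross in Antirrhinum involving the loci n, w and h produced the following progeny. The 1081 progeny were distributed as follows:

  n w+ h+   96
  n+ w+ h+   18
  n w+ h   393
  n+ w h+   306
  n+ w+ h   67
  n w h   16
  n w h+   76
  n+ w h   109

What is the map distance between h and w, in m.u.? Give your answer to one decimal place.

22.1 m.u.

The two most frequent reciprocal classes, n+ w h+ and n w+ h, are the parental types, so the F1 was n+ w h+ / n w+ h.
The two rarest classes, n+ w+ h+ and n w h, are the double crossovers. Comparing them with the parentals, only the w allele has switched, so w is the middle locus and the order is h – w – n.
Crossovers in the h–w interval produce the single-crossover classes n+ w h and n w+ h+ (109 + 96 = 205) plus the double crossovers (34).
RF(h–w) = (205 + 34) / 1081 = 239/1081 = 0.2211 → 22.1 m.u.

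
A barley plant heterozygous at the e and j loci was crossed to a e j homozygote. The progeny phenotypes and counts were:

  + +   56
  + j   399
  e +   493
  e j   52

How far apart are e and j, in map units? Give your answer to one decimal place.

10.8 map units

The two most frequent classes, + j (399) and e + (493), are the parental types, so the F1 was + j / e +.
The recombinant classes are + + and e j: 56 + 52 = 108.
Recombination frequency = 108/1000 = 0.1080 ≈ 10.8%, i.e. 10.8 map units.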